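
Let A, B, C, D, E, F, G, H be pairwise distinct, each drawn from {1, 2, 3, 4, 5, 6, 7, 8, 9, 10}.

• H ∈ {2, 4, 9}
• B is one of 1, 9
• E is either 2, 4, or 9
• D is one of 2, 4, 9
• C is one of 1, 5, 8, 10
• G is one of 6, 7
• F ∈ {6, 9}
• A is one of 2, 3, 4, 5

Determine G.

7

D, E, H between them cover only {2, 4, 9} — a naked triple. Remove those values from A, B, F.
B has just one choice, so B = 1. So C can't be 1.
F's domain is down to {6}, so F = 6. Eliminate 6 elsewhere: G.
So G = 7.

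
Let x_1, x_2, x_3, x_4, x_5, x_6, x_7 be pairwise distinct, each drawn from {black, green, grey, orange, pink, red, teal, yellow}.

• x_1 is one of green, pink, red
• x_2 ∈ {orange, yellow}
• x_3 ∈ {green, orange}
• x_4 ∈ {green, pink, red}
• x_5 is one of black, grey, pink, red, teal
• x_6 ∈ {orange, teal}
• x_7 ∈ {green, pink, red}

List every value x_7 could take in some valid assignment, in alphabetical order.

green, pink, red

The 3 variables x_1, x_4, x_7 are confined to {green, pink, red}, which locks those values in; drop them from x_3, x_5.
x_3 has just one choice, so x_3 = orange. Strike orange from x_2, x_6.
x_6 has just one choice, so x_6 = teal. So x_5 can't be teal.
That leaves x_2 = yellow.
No further eliminations apply; x_7 can still be any of green, pink, red.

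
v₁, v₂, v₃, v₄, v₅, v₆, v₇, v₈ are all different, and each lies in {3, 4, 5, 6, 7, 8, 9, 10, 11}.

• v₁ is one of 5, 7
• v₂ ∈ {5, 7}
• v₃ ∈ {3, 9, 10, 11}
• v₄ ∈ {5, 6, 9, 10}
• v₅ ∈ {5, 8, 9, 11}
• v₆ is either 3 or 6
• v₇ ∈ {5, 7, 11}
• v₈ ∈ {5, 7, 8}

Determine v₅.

The 2 variables v₁ and v₂ are confined to {5, 7}, which locks those values in; drop them from v₄, v₅, v₇, v₈.
That leaves v₇ = 11. So v₃, v₅ can't be 11.
v₈ has just one choice, so v₈ = 8. Eliminate 8 elsewhere: v₅.
So v₅ = 9.

9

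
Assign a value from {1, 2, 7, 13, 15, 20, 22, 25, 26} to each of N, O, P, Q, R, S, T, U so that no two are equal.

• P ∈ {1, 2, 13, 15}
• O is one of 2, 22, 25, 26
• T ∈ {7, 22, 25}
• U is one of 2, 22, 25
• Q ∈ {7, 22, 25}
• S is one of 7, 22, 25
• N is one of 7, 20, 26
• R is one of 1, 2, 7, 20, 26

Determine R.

Q, S, T between them cover only {7, 22, 25} — a naked triple. Remove those values from N, O, R, U.
That leaves U = 2. Eliminate 2 elsewhere: O, P, R.
O's domain is down to {26}, so O = 26. Strike 26 from N, R.
N must be 20 (only option left). Eliminate 20 elsewhere: R.
So R = 1.

1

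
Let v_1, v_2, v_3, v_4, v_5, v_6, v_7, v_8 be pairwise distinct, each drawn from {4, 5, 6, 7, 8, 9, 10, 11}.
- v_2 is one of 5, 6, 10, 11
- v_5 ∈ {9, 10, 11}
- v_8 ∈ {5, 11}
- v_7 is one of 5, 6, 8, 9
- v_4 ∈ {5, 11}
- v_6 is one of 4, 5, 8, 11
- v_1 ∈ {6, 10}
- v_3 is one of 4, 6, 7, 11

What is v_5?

The 8 variables draw from only 8 values {4, 5, 6, 7, 8, 9, 10, 11}, so each is used; only v_3 can be 7, hence v_3 = 7.
The 7 still-open variables draw from only 7 values {4, 5, 6, 8, 9, 10, 11}, so each is used; only v_6 can be 4, hence v_6 = 4.
The 6 still-open variables draw from only 6 values {5, 6, 8, 9, 10, 11}, so each is used; only v_7 can be 8, hence v_7 = 8.
The 5 still-open variables draw from only 5 values {5, 6, 9, 10, 11}, so each is used; only v_5 can be 9, hence v_5 = 9.

9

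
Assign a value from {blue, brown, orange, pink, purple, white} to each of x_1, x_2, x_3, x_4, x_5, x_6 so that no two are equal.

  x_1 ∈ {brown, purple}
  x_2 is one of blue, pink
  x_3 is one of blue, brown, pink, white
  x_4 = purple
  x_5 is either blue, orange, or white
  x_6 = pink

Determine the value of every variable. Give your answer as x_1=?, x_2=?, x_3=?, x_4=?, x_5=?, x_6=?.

x_1=brown, x_2=blue, x_3=white, x_4=purple, x_5=orange, x_6=pink

x_4's domain is down to {purple}, so x_4 = purple. Remove purple from x_1.
That leaves x_6 = pink. So x_2, x_3 can't be pink.
x_1 has just one choice, so x_1 = brown. Strike brown from x_3.
x_2 must be blue (only option left). So x_3, x_5 can't be blue.
x_3's domain is down to {white}, so x_3 = white. So x_5 can't be white.
That leaves x_5 = orange.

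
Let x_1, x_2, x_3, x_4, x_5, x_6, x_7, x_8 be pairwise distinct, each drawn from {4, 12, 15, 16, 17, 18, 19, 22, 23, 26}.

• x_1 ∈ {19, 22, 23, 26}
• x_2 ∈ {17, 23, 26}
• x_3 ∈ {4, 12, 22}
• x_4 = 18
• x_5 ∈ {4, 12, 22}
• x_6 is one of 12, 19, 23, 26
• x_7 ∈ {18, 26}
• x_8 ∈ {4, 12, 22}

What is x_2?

x_4's domain is down to {18}, so x_4 = 18. So x_7 can't be 18.
x_7 must be 26 (only option left). So x_1, x_2, x_6 can't be 26.
The 6 still-open variables together cover exactly {4, 12, 17, 19, 22, 23} — 6 values for 6 variables — and 17 appears only in x_2's list, so x_2 = 17.

17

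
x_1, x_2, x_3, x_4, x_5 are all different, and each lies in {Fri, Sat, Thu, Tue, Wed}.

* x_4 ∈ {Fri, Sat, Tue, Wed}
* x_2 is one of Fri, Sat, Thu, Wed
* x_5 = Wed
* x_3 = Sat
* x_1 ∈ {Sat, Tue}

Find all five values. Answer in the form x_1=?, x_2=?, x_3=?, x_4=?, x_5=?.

x_1=Tue, x_2=Thu, x_3=Sat, x_4=Fri, x_5=Wed

x_3 must be Sat (only option left). Remove Sat from x_1, x_2, x_4.
That leaves x_5 = Wed. Strike Wed from x_2, x_4.
x_1 must be Tue (only option left). Eliminate Tue elsewhere: x_4.
x_4 must be Fri (only option left). Strike Fri from x_2.
x_2's domain is down to {Thu}, so x_2 = Thu.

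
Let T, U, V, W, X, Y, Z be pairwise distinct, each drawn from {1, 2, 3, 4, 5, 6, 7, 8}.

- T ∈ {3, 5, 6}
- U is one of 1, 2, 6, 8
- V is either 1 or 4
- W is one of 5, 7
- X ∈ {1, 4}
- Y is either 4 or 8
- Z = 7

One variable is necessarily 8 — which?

Z must be 7 (only option left). Strike 7 from W.
W must be 5 (only option left). Strike 5 from T.
V and X share exactly the 2 values {1, 4}; by pigeonhole those values go to them, so strike 1, 4 from U, Y.
So 8 goes to Y.

Y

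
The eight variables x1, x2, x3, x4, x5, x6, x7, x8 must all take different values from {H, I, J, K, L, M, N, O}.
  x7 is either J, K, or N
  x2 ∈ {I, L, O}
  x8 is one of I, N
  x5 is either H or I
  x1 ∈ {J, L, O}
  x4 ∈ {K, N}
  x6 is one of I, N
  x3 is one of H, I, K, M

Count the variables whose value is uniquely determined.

4

The 8 variables draw from only 8 values {H, I, J, K, L, M, N, O}, so each is used; only x3 can be M, hence x3 = M.
The 7 still-open variables together cover exactly {H, I, J, K, L, N, O} — 7 values for 7 variables — and H appears only in x5's list, so x5 = H.
x6 and x8 share exactly the 2 values {I, N}; by pigeonhole those values go to them, so strike I, N from x2, x4, x7.
That leaves x4 = K. Strike K from x7.
x7's domain is down to {J}, so x7 = J. So x1 can't be J.
Determined: x3=M, x4=K, x5=H, x7=J. The other variables each still have more than one consistent value. That makes 4.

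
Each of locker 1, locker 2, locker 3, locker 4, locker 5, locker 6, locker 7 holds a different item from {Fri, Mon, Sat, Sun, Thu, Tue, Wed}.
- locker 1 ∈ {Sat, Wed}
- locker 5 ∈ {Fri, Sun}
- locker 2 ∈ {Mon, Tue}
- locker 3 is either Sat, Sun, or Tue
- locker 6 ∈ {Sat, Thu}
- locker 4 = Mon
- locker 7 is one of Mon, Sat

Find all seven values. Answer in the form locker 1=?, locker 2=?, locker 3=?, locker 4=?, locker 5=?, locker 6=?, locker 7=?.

locker 4 must be Mon (only option left). So locker 2, locker 7 can't be Mon.
locker 7 must be Sat (only option left). Remove Sat from locker 1, locker 3, locker 6.
locker 1's domain is down to {Wed}, so locker 1 = Wed.
locker 2's domain is down to {Tue}, so locker 2 = Tue. Remove Tue from locker 3.
locker 3's domain is down to {Sun}, so locker 3 = Sun. Strike Sun from locker 5.
That leaves locker 5 = Fri.
locker 6 has just one choice, so locker 6 = Thu.

locker 1=Wed, locker 2=Tue, locker 3=Sun, locker 4=Mon, locker 5=Fri, locker 6=Thu, locker 7=Sat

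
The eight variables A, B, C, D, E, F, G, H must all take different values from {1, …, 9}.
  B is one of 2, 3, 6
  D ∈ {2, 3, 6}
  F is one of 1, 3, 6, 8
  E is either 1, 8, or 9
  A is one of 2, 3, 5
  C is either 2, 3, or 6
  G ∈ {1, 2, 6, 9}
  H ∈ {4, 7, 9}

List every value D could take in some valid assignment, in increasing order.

2, 3, 6

B, C, D share exactly the 3 values {2, 3, 6}; by pigeonhole those values go to them, so strike 2, 3, 6 from A, F, G.
A's domain is down to {5}, so A = 5.
The 3 variables E, F, G are confined to {1, 8, 9}, which locks those values in; drop them from H.
No further eliminations apply; D can still be any of 2, 3, 6.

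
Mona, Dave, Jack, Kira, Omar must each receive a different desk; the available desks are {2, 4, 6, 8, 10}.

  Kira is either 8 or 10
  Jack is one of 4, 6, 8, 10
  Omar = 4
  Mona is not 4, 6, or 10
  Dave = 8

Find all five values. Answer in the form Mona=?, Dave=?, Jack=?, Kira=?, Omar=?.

Mona=2, Dave=8, Jack=6, Kira=10, Omar=4

Dave has just one choice, so Dave = 8. Eliminate 8 elsewhere: Mona, Jack, Kira.
Kira's domain is down to {10}, so Kira = 10. Eliminate 10 elsewhere: Jack.
Omar must be 4 (only option left). So Jack can't be 4.
Mona's domain is down to {2}, so Mona = 2.
Jack must be 6 (only option left).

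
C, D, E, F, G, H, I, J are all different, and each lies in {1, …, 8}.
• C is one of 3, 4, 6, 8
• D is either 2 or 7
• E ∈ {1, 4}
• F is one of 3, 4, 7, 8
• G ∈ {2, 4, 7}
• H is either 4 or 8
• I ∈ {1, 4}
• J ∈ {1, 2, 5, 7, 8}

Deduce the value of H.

8

The 8 variables together cover exactly {1, 2, 3, 4, 5, 6, 7, 8} — 8 values for 8 variables — and 5 appears only in J's list, so J = 5.
Among the 7 still-open variables, 6 fits only C (and all 7 values in {1, 2, 3, 4, 6, 7, 8} must be used), so C = 6.
Among the 6 still-open variables, 3 fits only F (and all 6 values in {1, 2, 3, 4, 7, 8} must be used), so F = 3.
The 5 still-open variables together cover exactly {1, 2, 4, 7, 8} — 5 values for 5 variables — and 8 appears only in H's list, so H = 8.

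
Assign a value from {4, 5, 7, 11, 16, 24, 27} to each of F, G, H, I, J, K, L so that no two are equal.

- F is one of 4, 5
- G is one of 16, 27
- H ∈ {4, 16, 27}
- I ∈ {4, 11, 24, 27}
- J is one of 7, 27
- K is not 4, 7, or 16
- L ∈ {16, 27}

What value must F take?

5

The 7 variables together cover exactly {4, 5, 7, 11, 16, 24, 27} — 7 values for 7 variables — and 7 appears only in J's list, so J = 7.
The 2 variables G and L are confined to {16, 27}, which locks those values in; drop them from H, I, K.
H's domain is down to {4}, so H = 4. So F, I can't be 4.
So F = 5.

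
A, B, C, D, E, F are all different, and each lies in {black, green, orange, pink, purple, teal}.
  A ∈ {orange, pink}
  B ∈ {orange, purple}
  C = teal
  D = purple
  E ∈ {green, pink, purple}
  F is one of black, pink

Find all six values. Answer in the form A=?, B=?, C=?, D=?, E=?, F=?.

C's domain is down to {teal}, so C = teal.
D must be purple (only option left). Strike purple from B, E.
That leaves B = orange. Eliminate orange elsewhere: A.
That leaves A = pink. Remove pink from E, F.
E must be green (only option left).
That leaves F = black.

A=pink, B=orange, C=teal, D=purple, E=green, F=black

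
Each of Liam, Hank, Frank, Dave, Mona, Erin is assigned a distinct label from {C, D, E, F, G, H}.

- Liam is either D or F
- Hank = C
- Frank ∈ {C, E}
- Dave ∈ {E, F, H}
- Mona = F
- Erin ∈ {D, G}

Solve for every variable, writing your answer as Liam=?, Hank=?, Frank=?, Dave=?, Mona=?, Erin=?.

Hank's domain is down to {C}, so Hank = C. Remove C from Frank.
Frank has just one choice, so Frank = E. Strike E from Dave.
Mona's domain is down to {F}, so Mona = F. Strike F from Liam, Dave.
Liam has just one choice, so Liam = D. So Erin can't be D.
Dave's domain is down to {H}, so Dave = H.
Erin has just one choice, so Erin = G.

Liam=D, Hank=C, Frank=E, Dave=H, Mona=F, Erin=G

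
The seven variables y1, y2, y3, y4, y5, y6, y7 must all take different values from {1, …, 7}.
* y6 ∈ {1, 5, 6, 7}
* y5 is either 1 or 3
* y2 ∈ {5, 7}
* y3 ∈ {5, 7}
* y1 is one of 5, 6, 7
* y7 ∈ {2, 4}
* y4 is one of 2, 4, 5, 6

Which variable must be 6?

The 7 variables draw from only 7 values {1, 2, 3, 4, 5, 6, 7}, so each is used; only y5 can be 3, hence y5 = 3.
Among the 6 still-open variables, 1 fits only y6 (and all 6 values in {1, 2, 4, 5, 6, 7} must be used), so y6 = 1.
The 2 variables y2 and y3 are confined to {5, 7}, which locks those values in; drop them from y1, y4.
So 6 goes to y1.

y1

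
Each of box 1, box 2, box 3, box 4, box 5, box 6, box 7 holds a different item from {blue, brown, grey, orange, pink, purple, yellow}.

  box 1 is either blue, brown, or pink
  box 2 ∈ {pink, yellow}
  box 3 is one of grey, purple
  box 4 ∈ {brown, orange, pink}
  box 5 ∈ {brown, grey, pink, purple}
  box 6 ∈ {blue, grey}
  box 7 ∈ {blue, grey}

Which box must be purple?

box 3

The 7 variables together cover exactly {blue, brown, grey, orange, pink, purple, yellow} — 7 values for 7 variables — and orange appears only in box 4's list, so box 4 = orange.
Among the 6 still-open variables, yellow fits only box 2 (and all 6 values in {blue, brown, grey, pink, purple, yellow} must be used), so box 2 = yellow.
box 6 and box 7 between them cover only {blue, grey} — a naked pair. Remove those values from box 1, box 3, box 5.
So purple goes to box 3.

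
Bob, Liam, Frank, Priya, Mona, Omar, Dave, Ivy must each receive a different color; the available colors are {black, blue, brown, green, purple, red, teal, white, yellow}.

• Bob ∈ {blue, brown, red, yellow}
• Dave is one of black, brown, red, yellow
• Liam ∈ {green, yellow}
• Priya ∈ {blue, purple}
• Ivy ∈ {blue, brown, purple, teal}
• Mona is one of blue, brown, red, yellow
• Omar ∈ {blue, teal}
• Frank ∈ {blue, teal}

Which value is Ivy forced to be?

brown

The 8 variables draw from only 8 values {black, blue, brown, green, purple, red, teal, yellow}, so each is used; only Dave can be black, hence Dave = black.
The 7 still-open variables draw from only 7 values {blue, brown, green, purple, red, teal, yellow}, so each is used; only Liam can be green, hence Liam = green.
The 2 variables Frank and Omar are confined to {blue, teal}, which locks those values in; drop them from Bob, Priya, Mona, Ivy.
Priya must be purple (only option left). Eliminate purple elsewhere: Ivy.
So Ivy = brown.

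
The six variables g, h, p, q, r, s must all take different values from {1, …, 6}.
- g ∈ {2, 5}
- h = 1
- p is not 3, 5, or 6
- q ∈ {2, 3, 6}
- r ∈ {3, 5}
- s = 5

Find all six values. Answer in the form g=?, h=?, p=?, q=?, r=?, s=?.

h has just one choice, so h = 1. So p can't be 1.
s's domain is down to {5}, so s = 5. Eliminate 5 elsewhere: g, r.
That leaves g = 2. So p, q can't be 2.
That leaves p = 4.
r has just one choice, so r = 3. Remove 3 from q.
q's domain is down to {6}, so q = 6.

g=2, h=1, p=4, q=6, r=3, s=5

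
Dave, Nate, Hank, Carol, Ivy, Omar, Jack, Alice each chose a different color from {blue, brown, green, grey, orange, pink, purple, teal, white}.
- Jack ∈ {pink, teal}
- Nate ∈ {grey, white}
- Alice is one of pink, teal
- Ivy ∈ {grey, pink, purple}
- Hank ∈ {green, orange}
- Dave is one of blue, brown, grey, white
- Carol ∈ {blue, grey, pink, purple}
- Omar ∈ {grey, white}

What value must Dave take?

Nate and Omar share exactly the 2 values {grey, white}; by pigeonhole those values go to them, so strike grey, white from Dave, Carol, Ivy.
Jack and Alice between them cover only {pink, teal} — a naked pair. Remove those values from Carol, Ivy.
That leaves Ivy = purple. Strike purple from Carol.
That leaves Carol = blue. Eliminate blue elsewhere: Dave.
So Dave = brown.

brown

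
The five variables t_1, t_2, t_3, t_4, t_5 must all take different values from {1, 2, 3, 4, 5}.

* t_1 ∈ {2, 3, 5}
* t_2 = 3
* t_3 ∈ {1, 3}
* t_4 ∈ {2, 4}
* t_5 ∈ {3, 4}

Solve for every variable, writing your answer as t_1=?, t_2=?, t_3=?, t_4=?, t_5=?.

t_1=5, t_2=3, t_3=1, t_4=2, t_5=4

t_2's domain is down to {3}, so t_2 = 3. Strike 3 from t_1, t_3, t_5.
t_3 must be 1 (only option left).
t_5 has just one choice, so t_5 = 4. Strike 4 from t_4.
t_4 has just one choice, so t_4 = 2. Strike 2 from t_1.
t_1 must be 5 (only option left).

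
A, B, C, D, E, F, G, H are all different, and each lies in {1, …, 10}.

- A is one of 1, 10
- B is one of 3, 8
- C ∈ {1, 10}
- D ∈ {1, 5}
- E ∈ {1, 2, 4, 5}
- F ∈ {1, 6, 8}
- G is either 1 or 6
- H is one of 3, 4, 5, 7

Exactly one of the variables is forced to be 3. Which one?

A and C between them cover only {1, 10} — a naked pair. Remove those values from D, E, F, G.
D has just one choice, so D = 5. Strike 5 from E, H.
G must be 6 (only option left). Remove 6 from F.
That leaves F = 8. Remove 8 from B.
So 3 goes to B.

B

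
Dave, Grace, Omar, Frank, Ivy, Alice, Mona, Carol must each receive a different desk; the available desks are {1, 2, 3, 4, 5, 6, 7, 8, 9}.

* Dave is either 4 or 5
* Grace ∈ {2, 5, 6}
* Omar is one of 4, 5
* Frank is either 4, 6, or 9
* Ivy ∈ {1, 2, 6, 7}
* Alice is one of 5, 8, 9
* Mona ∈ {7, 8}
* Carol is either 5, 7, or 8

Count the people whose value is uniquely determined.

4

Among the 8 variables, 1 fits only Ivy (and all 8 values in {1, 2, 4, 5, 6, 7, 8, 9} must be used), so Ivy = 1.
The 7 still-open variables together cover exactly {2, 4, 5, 6, 7, 8, 9} — 7 values for 7 variables — and 2 appears only in Grace's list, so Grace = 2.
The 6 still-open variables draw from only 6 values {4, 5, 6, 7, 8, 9}, so each is used; only Frank can be 6, hence Frank = 6.
The 5 still-open variables draw from only 5 values {4, 5, 7, 8, 9}, so each is used; only Alice can be 9, hence Alice = 9.
The 2 variables Dave and Omar are confined to {4, 5}, which locks those values in; drop them from Carol.
Determined: Grace=2, Frank=6, Ivy=1, Alice=9. The other people each still have more than one consistent value. That makes 4.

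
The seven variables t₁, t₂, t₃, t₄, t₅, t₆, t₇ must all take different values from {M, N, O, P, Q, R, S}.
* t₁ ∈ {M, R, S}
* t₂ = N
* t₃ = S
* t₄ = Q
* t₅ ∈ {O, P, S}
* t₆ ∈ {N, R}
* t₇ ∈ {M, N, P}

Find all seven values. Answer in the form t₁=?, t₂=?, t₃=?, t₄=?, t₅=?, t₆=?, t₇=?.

t₂ must be N (only option left). Strike N from t₆, t₇.
That leaves t₃ = S. Eliminate S elsewhere: t₁, t₅.
t₄ has just one choice, so t₄ = Q.
That leaves t₆ = R. Eliminate R elsewhere: t₁.
t₁ must be M (only option left). Remove M from t₇.
t₇'s domain is down to {P}, so t₇ = P. Remove P from t₅.
That leaves t₅ = O.

t₁=M, t₂=N, t₃=S, t₄=Q, t₅=O, t₆=R, t₇=P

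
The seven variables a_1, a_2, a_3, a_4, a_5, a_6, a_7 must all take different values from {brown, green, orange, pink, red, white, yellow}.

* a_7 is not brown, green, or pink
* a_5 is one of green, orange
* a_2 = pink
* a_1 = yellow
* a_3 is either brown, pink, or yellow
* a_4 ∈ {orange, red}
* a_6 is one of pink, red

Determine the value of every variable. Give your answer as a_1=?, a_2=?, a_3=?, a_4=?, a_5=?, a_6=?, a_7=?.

a_1's domain is down to {yellow}, so a_1 = yellow. Remove yellow from a_3, a_7.
a_2 must be pink (only option left). Strike pink from a_3, a_6.
That leaves a_3 = brown.
a_6 must be red (only option left). Remove red from a_4, a_7.
a_4 must be orange (only option left). Strike orange from a_5, a_7.
That leaves a_5 = green.
a_7's domain is down to {white}, so a_7 = white.

a_1=yellow, a_2=pink, a_3=brown, a_4=orange, a_5=green, a_6=red, a_7=white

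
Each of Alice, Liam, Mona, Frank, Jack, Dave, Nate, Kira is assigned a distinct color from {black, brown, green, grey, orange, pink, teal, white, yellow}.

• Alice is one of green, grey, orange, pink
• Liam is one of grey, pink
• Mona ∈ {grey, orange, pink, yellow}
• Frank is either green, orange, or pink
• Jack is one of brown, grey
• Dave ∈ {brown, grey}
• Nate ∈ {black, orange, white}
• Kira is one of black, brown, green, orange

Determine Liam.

pink

The 8 variables draw from only 8 values {black, brown, green, grey, orange, pink, white, yellow}, so each is used; only Nate can be white, hence Nate = white.
The 7 still-open variables together cover exactly {black, brown, green, grey, orange, pink, yellow} — 7 values for 7 variables — and black appears only in Kira's list, so Kira = black.
The 6 still-open variables together cover exactly {brown, green, grey, orange, pink, yellow} — 6 values for 6 variables — and yellow appears only in Mona's list, so Mona = yellow.
Jack and Dave between them cover only {brown, grey} — a naked pair. Remove those values from Alice, Liam.
So Liam = pink.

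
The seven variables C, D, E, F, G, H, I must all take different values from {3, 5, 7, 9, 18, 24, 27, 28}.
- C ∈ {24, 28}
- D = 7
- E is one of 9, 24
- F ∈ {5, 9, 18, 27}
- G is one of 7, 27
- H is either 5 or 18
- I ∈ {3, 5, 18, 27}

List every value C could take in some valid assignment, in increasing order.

24, 28

D's domain is down to {7}, so D = 7. Eliminate 7 elsewhere: G.
G has just one choice, so G = 27. Remove 27 from F, I.
No further eliminations apply; C can still be any of 24, 28.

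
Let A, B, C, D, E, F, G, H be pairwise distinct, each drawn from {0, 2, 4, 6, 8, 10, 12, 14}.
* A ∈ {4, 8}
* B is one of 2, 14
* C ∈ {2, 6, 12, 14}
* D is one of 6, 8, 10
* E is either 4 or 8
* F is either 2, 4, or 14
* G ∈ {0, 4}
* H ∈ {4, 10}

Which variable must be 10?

The 8 variables draw from only 8 values {0, 2, 4, 6, 8, 10, 12, 14}, so each is used; only G can be 0, hence G = 0.
The 7 still-open variables together cover exactly {2, 4, 6, 8, 10, 12, 14} — 7 values for 7 variables — and 12 appears only in C's list, so C = 12.
The 6 still-open variables draw from only 6 values {2, 4, 6, 8, 10, 14}, so each is used; only D can be 6, hence D = 6.
The 5 still-open variables together cover exactly {2, 4, 8, 10, 14} — 5 values for 5 variables — and 10 appears only in H's list, so H = 10.

H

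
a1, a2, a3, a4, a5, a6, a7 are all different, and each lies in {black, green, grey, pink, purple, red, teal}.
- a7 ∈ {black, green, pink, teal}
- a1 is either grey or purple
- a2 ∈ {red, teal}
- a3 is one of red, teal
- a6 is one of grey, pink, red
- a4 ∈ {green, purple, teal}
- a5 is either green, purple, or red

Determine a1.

grey

The 7 variables together cover exactly {black, green, grey, pink, purple, red, teal} — 7 values for 7 variables — and black appears only in a7's list, so a7 = black.
Among the 6 still-open variables, pink fits only a6 (and all 6 values in {green, grey, pink, purple, red, teal} must be used), so a6 = pink.
The 5 still-open variables together cover exactly {green, grey, purple, red, teal} — 5 values for 5 variables — and grey appears only in a1's list, so a1 = grey.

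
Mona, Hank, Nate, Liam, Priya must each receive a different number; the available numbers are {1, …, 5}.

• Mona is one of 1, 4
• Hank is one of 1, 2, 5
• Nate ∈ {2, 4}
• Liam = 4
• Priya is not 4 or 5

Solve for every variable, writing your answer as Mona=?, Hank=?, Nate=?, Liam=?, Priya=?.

Liam's domain is down to {4}, so Liam = 4. Eliminate 4 elsewhere: Mona, Nate.
That leaves Mona = 1. Strike 1 from Hank, Priya.
Nate must be 2 (only option left). Eliminate 2 elsewhere: Hank, Priya.
That leaves Priya = 3.
That leaves Hank = 5.

Mona=1, Hank=5, Nate=2, Liam=4, Priya=3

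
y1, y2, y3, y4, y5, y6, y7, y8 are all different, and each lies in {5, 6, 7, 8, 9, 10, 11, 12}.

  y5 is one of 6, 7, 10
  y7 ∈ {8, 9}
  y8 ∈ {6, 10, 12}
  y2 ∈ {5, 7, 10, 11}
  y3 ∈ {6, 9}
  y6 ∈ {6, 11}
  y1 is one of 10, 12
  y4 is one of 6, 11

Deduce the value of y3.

9

The 8 variables draw from only 8 values {5, 6, 7, 8, 9, 10, 11, 12}, so each is used; only y2 can be 5, hence y2 = 5.
The 7 still-open variables draw from only 7 values {6, 7, 8, 9, 10, 11, 12}, so each is used; only y5 can be 7, hence y5 = 7.
The 6 still-open variables draw from only 6 values {6, 8, 9, 10, 11, 12}, so each is used; only y7 can be 8, hence y7 = 8.
Among the 5 still-open variables, 9 fits only y3 (and all 5 values in {6, 9, 10, 11, 12} must be used), so y3 = 9.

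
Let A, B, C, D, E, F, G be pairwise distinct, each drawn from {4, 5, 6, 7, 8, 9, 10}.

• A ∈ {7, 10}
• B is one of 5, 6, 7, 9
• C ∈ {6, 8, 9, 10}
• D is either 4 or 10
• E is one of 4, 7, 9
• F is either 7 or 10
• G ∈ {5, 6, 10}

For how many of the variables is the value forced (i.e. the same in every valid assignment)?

3

Among the 7 variables, 8 fits only C (and all 7 values in {4, 5, 6, 7, 8, 9, 10} must be used), so C = 8.
The 2 variables A and F are confined to {7, 10}, which locks those values in; drop them from B, D, E, G.
D's domain is down to {4}, so D = 4. So E can't be 4.
E must be 9 (only option left). Eliminate 9 elsewhere: B.
Determined: C=8, D=4, E=9. The other variables each still have more than one consistent value. That makes 3.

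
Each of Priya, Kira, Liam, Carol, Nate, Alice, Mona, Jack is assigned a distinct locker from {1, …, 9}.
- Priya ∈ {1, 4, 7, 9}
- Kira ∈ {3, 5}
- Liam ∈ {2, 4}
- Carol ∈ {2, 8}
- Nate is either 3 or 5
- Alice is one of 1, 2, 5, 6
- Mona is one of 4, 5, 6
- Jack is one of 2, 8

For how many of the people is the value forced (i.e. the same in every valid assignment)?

Kira and Nate between them cover only {3, 5} — a naked pair. Remove those values from Alice, Mona.
Carol and Jack between them cover only {2, 8} — a naked pair. Remove those values from Liam, Alice.
Liam's domain is down to {4}, so Liam = 4. Eliminate 4 elsewhere: Priya, Mona.
Mona's domain is down to {6}, so Mona = 6. So Alice can't be 6.
Alice must be 1 (only option left). So Priya can't be 1.
Determined: Liam=4, Alice=1, Mona=6. The other people each still have more than one consistent value. That makes 3.

3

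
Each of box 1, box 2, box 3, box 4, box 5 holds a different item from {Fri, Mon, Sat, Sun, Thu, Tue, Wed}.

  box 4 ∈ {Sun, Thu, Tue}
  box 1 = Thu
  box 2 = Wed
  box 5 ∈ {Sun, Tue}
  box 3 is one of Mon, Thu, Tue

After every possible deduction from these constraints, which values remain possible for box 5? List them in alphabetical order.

Sun, Tue

box 1 must be Thu (only option left). So box 3, box 4 can't be Thu.
box 2 has just one choice, so box 2 = Wed.
The 3 still-open variables together cover exactly {Mon, Sun, Tue} — 3 values for 3 variables — and Mon appears only in box 3's list, so box 3 = Mon.
No further eliminations apply; box 5 can still be any of Sun, Tue.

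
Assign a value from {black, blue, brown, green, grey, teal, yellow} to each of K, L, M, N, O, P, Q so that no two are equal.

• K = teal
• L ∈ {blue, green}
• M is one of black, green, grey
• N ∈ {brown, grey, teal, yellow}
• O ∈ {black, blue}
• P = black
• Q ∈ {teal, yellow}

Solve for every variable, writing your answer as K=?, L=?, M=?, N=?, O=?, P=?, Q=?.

K has just one choice, so K = teal. So N, Q can't be teal.
That leaves P = black. Strike black from M, O.
Q's domain is down to {yellow}, so Q = yellow. Eliminate yellow elsewhere: N.
O's domain is down to {blue}, so O = blue. Eliminate blue elsewhere: L.
That leaves L = green. Eliminate green elsewhere: M.
That leaves M = grey. Strike grey from N.
N must be brown (only option left).

K=teal, L=green, M=grey, N=brown, O=blue, P=black, Q=yellow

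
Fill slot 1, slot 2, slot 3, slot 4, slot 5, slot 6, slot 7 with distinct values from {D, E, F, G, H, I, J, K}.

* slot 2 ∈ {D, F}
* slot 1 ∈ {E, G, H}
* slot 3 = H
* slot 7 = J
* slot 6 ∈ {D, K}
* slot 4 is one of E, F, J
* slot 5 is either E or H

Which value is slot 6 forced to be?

K

slot 3 has just one choice, so slot 3 = H. Eliminate H elsewhere: slot 1, slot 5.
slot 5 must be E (only option left). Eliminate E elsewhere: slot 1, slot 4.
That leaves slot 7 = J. Remove J from slot 4.
That leaves slot 1 = G.
That leaves slot 4 = F. Remove F from slot 2.
slot 2's domain is down to {D}, so slot 2 = D. So slot 6 can't be D.
So slot 6 = K.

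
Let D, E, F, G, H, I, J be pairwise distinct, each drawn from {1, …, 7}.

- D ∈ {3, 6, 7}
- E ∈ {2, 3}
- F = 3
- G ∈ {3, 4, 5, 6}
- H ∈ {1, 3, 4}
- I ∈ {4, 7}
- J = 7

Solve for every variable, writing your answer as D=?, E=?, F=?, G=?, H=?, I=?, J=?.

D=6, E=2, F=3, G=5, H=1, I=4, J=7

F must be 3 (only option left). Remove 3 from D, E, G, H.
J has just one choice, so J = 7. Strike 7 from D, I.
D must be 6 (only option left). So G can't be 6.
E's domain is down to {2}, so E = 2.
I has just one choice, so I = 4. Eliminate 4 elsewhere: G, H.
G's domain is down to {5}, so G = 5.
H has just one choice, so H = 1.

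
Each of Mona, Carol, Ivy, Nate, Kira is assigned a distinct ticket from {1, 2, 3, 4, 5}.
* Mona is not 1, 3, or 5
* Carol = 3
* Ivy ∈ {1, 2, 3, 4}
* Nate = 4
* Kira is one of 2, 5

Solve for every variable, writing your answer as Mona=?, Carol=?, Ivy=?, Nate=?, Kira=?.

Carol's domain is down to {3}, so Carol = 3. Remove 3 from Ivy.
Nate has just one choice, so Nate = 4. Strike 4 from Mona, Ivy.
That leaves Mona = 2. Eliminate 2 elsewhere: Ivy, Kira.
Ivy must be 1 (only option left).
Kira has just one choice, so Kira = 5.

Mona=2, Carol=3, Ivy=1, Nate=4, Kira=5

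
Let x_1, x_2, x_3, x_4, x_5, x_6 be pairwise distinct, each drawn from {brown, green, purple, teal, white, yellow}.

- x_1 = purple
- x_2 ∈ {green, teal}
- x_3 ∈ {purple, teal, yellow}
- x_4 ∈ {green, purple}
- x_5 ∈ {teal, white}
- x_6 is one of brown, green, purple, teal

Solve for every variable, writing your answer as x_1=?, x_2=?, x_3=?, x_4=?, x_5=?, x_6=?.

x_1 has just one choice, so x_1 = purple. So x_3, x_4, x_6 can't be purple.
x_4's domain is down to {green}, so x_4 = green. Strike green from x_2, x_6.
x_2 must be teal (only option left). Eliminate teal elsewhere: x_3, x_5, x_6.
That leaves x_3 = yellow.
x_5's domain is down to {white}, so x_5 = white.
x_6's domain is down to {brown}, so x_6 = brown.

x_1=purple, x_2=teal, x_3=yellow, x_4=green, x_5=white, x_6=brown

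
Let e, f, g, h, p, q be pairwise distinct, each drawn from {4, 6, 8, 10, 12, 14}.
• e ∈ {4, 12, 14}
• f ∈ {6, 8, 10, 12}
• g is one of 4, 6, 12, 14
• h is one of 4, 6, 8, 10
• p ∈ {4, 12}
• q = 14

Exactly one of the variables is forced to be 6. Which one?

q's domain is down to {14}, so q = 14. Remove 14 from e, g.
e and p between them cover only {4, 12} — a naked pair. Remove those values from f, g, h.
So 6 goes to g.

g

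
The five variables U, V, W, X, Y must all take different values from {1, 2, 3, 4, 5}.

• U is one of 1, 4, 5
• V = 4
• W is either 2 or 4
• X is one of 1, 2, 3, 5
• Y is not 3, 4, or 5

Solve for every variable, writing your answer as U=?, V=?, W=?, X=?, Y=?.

V's domain is down to {4}, so V = 4. Eliminate 4 elsewhere: U, W.
W must be 2 (only option left). So X, Y can't be 2.
That leaves Y = 1. So U, X can't be 1.
U must be 5 (only option left). Strike 5 from X.
X has just one choice, so X = 3.

U=5, V=4, W=2, X=3, Y=1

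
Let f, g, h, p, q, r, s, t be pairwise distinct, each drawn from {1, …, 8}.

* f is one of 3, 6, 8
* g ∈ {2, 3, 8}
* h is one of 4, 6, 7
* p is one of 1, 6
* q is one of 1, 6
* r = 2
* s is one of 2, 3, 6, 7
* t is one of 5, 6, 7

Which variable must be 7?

r must be 2 (only option left). So g, s can't be 2.
Among the 7 still-open variables, 4 fits only h (and all 7 values in {1, 3, 4, 5, 6, 7, 8} must be used), so h = 4.
The 6 still-open variables draw from only 6 values {1, 3, 5, 6, 7, 8}, so each is used; only t can be 5, hence t = 5.
Among the 5 still-open variables, 7 fits only s (and all 5 values in {1, 3, 6, 7, 8} must be used), so s = 7.

s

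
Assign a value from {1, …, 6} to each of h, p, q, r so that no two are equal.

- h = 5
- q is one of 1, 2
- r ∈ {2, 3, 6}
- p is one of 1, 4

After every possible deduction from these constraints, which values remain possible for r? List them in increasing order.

2, 3, 6

h must be 5 (only option left).
No further eliminations apply; r can still be any of 2, 3, 6.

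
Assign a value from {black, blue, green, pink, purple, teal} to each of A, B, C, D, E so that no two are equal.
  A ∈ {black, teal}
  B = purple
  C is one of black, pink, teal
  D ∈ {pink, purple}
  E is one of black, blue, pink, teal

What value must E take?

blue

B has just one choice, so B = purple. Remove purple from D.
That leaves D = pink. So C, E can't be pink.
The 3 still-open variables together cover exactly {black, blue, teal} — 3 values for 3 variables — and blue appears only in E's list, so E = blue.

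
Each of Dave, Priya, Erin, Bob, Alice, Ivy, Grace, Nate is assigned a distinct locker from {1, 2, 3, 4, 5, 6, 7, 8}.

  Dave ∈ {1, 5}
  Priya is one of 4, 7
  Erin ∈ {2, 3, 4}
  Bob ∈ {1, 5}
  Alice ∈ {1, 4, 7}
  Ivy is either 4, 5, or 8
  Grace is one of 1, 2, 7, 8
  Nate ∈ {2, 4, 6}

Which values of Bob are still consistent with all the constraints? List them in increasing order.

1, 5

The 8 variables together cover exactly {1, 2, 3, 4, 5, 6, 7, 8} — 8 values for 8 variables — and 3 appears only in Erin's list, so Erin = 3.
The 7 still-open variables draw from only 7 values {1, 2, 4, 5, 6, 7, 8}, so each is used; only Nate can be 6, hence Nate = 6.
The 6 still-open variables together cover exactly {1, 2, 4, 5, 7, 8} — 6 values for 6 variables — and 2 appears only in Grace's list, so Grace = 2.
Among the 5 still-open variables, 8 fits only Ivy (and all 5 values in {1, 4, 5, 7, 8} must be used), so Ivy = 8.
The 2 variables Dave and Bob are confined to {1, 5}, which locks those values in; drop them from Alice.
No further eliminations apply; Bob can still be any of 1, 5.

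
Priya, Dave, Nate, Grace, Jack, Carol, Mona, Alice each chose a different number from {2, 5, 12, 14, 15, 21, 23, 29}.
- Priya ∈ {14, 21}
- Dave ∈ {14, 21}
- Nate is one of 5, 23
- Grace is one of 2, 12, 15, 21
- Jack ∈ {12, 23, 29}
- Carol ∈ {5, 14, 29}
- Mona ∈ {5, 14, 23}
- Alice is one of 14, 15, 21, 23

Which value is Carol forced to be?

Among the 8 variables, 2 fits only Grace (and all 8 values in {2, 5, 12, 14, 15, 21, 23, 29} must be used), so Grace = 2.
The 7 still-open variables together cover exactly {5, 12, 14, 15, 21, 23, 29} — 7 values for 7 variables — and 12 appears only in Jack's list, so Jack = 12.
Among the 6 still-open variables, 15 fits only Alice (and all 6 values in {5, 14, 15, 21, 23, 29} must be used), so Alice = 15.
Among the 5 still-open variables, 29 fits only Carol (and all 5 values in {5, 14, 21, 23, 29} must be used), so Carol = 29.

29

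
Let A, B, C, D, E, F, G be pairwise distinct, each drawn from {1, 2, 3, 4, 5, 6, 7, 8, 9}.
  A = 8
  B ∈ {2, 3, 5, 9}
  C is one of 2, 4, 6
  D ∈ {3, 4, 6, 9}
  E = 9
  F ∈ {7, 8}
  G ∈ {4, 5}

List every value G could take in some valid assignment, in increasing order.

A's domain is down to {8}, so A = 8. Remove 8 from F.
E has just one choice, so E = 9. Remove 9 from B, D.
F's domain is down to {7}, so F = 7.
No further eliminations apply; G can still be any of 4, 5.

4, 5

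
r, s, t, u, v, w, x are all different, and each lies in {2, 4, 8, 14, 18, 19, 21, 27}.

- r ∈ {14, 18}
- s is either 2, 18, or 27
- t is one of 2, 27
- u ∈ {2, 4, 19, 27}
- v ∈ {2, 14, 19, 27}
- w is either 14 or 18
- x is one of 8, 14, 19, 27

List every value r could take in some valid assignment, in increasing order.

The 7 variables together cover exactly {2, 4, 8, 14, 18, 19, 27} — 7 values for 7 variables — and 4 appears only in u's list, so u = 4.
The 6 still-open variables together cover exactly {2, 8, 14, 18, 19, 27} — 6 values for 6 variables — and 8 appears only in x's list, so x = 8.
The 5 still-open variables together cover exactly {2, 14, 18, 19, 27} — 5 values for 5 variables — and 19 appears only in v's list, so v = 19.
r and w between them cover only {14, 18} — a naked pair. Remove those values from s.
No further eliminations apply; r can still be any of 14, 18.

14, 18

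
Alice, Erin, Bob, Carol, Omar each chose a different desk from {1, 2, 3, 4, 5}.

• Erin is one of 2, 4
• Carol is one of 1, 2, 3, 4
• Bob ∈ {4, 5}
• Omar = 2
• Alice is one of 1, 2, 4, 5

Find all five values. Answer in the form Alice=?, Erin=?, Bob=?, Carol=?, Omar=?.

Alice=1, Erin=4, Bob=5, Carol=3, Omar=2

Omar has just one choice, so Omar = 2. So Alice, Erin, Carol can't be 2.
Erin has just one choice, so Erin = 4. Remove 4 from Alice, Bob, Carol.
Bob must be 5 (only option left). So Alice can't be 5.
That leaves Alice = 1. So Carol can't be 1.
That leaves Carol = 3.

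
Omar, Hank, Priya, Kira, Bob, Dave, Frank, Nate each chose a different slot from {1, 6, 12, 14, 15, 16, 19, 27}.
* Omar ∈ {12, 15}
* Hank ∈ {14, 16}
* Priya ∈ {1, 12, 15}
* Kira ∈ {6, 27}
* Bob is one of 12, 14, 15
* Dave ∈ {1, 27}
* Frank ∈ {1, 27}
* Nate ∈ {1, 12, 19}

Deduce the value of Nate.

19

Among the 8 variables, 6 fits only Kira (and all 8 values in {1, 6, 12, 14, 15, 16, 19, 27} must be used), so Kira = 6.
The 7 still-open variables together cover exactly {1, 12, 14, 15, 16, 19, 27} — 7 values for 7 variables — and 16 appears only in Hank's list, so Hank = 16.
The 6 still-open variables together cover exactly {1, 12, 14, 15, 19, 27} — 6 values for 6 variables — and 14 appears only in Bob's list, so Bob = 14.
The 5 still-open variables draw from only 5 values {1, 12, 15, 19, 27}, so each is used; only Nate can be 19, hence Nate = 19.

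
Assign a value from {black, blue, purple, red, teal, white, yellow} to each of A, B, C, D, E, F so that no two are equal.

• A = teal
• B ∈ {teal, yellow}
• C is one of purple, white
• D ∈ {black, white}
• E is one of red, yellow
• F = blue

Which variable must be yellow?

A has just one choice, so A = teal. So B can't be teal.
So yellow goes to B.

B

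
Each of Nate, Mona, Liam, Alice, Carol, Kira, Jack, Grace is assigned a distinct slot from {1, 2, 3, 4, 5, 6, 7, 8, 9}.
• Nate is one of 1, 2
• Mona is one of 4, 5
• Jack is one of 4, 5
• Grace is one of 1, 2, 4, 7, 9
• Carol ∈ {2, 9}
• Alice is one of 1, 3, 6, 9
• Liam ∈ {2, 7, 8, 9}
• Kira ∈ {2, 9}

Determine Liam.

8

Mona and Jack share exactly the 2 values {4, 5}; by pigeonhole those values go to them, so strike 4, 5 from Grace.
The 2 variables Carol and Kira are confined to {2, 9}, which locks those values in; drop them from Nate, Liam, Alice, Grace.
Nate's domain is down to {1}, so Nate = 1. Remove 1 from Alice, Grace.
Grace's domain is down to {7}, so Grace = 7. So Liam can't be 7.
So Liam = 8.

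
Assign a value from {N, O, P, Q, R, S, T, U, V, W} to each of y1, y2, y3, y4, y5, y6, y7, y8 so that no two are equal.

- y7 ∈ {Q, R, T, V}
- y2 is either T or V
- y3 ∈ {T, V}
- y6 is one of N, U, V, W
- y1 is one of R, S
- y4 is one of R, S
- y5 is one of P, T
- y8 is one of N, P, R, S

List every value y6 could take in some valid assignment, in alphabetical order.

U, W

y1 and y4 share exactly the 2 values {R, S}; by pigeonhole those values go to them, so strike R, S from y7, y8.
y2 and y3 share exactly the 2 values {T, V}; by pigeonhole those values go to them, so strike T, V from y5, y6, y7.
That leaves y5 = P. Strike P from y8.
That leaves y7 = Q.
y8 must be N (only option left). Remove N from y6.
No further eliminations apply; y6 can still be any of U, W.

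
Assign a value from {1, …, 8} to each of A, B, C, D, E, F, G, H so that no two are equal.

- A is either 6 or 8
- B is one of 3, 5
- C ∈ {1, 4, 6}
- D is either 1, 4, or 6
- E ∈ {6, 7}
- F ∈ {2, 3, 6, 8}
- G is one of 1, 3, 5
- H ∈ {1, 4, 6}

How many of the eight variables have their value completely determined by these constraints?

3

The 8 variables draw from only 8 values {1, 2, 3, 4, 5, 6, 7, 8}, so each is used; only F can be 2, hence F = 2.
The 7 still-open variables together cover exactly {1, 3, 4, 5, 6, 7, 8} — 7 values for 7 variables — and 7 appears only in E's list, so E = 7.
The 6 still-open variables draw from only 6 values {1, 3, 4, 5, 6, 8}, so each is used; only A can be 8, hence A = 8.
The 3 variables C, D, H are confined to {1, 4, 6}, which locks those values in; drop them from G.
Determined: A=8, E=7, F=2. The other variables each still have more than one consistent value. That makes 3.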